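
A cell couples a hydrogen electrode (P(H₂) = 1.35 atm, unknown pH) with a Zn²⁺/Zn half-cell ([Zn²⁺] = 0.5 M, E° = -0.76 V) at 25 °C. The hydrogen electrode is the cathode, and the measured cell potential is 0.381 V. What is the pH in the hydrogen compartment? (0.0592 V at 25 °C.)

E°_cell = 0.76 V and n = 2.
log Q = n(E° − E)/0.0592 = 2×(0.76 − 0.381)/0.0592 = 12.804.
With Q = [Zn²⁺]·P(H₂) / [H⁺]^2, solving for [H⁺] gives log[H⁺] = -6.487, so pH = 6.49.

pH = 6.49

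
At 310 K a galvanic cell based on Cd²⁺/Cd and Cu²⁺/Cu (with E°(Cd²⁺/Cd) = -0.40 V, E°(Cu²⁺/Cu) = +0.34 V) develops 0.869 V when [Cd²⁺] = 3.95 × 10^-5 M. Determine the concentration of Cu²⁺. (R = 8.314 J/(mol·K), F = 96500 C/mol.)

From the Nernst equation, ln Q = nF(E° − E)/RT = 2×96500×(0.74 − 0.869)/(8.314×310) = -9.660, so Q = 6.38 × 10^-5.
With Q = [Cd²⁺]/[Cu²⁺] and the known concentrations, [Cu²⁺] in the denominator gives [Cu²⁺] = 0.62 M.

0.62 M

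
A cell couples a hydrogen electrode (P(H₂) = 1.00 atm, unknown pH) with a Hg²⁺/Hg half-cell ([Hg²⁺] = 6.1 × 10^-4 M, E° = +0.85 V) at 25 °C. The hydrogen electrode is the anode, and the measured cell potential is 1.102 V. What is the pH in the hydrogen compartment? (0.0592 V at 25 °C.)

E°_cell = 0.85 V and n = 2.
log Q = n(E° − E)/0.0592 = 2×(0.85 − 1.102)/0.0592 = -8.514.
With Q = [H⁺]^2 / ([Hg²⁺]·P(H₂)), solving for [H⁺] gives log[H⁺] = -5.864, so pH = 5.86.

pH = 5.86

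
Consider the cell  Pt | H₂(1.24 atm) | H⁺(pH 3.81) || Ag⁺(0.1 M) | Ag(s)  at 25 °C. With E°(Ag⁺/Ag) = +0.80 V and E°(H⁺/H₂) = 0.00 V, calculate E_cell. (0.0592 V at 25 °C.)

The Ag⁺/Ag couple is the cathode, so E°_cell = 0.80 V; n = 2.
[H⁺] = 10^(−3.81) = 1.5 × 10^-4 M, and Q = [H⁺]^2 / ([Ag⁺]^2·P(H₂)) = 1.93 × 10^-6.
E = E° − (0.0592/2) log Q = 0.80 − (0.0592/2)(-5.713) = 0.969 V.

0.97 V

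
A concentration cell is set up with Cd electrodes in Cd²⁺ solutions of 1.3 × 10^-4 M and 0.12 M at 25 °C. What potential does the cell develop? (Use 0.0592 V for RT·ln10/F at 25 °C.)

Both half-cells are Cd²⁺/Cd, so E°_cell = 0. The concentrated side is the cathode; the cell reaction moves Cd²⁺ from high to low concentration with n = 2.
Q = [Cd²⁺]_dilute/[Cd²⁺]_conc = 1.3 × 10^-4/0.12 = 0.00108.
E = 0 − (0.0592/2) log Q = −(0.0592/2)(-2.965) = 0.0878 V.

0.088 V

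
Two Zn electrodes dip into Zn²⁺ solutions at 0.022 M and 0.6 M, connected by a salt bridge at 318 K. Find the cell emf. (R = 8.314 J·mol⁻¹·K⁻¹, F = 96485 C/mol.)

0.045 V

Both half-cells are Zn²⁺/Zn, so E°_cell = 0. The concentrated side is the cathode; the cell reaction moves Zn²⁺ from high to low concentration with n = 2.
Q = [Zn²⁺]_dilute/[Zn²⁺]_conc = 0.022/0.6 = 0.0367.
E = 0 − (RT/nF) ln Q = −((8.314×318)/(2×96485))(-3.306) = 0.0453 V.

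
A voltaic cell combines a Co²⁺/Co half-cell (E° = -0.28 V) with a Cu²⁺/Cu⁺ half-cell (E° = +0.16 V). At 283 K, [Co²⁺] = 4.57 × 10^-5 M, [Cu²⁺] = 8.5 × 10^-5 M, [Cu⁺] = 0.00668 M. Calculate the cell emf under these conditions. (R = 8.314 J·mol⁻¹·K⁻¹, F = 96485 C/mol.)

The Cu²⁺/Cu⁺ couple has the higher reduction potential and acts as the cathode, so E°_cell = +0.16 − (-0.28) = 0.44 V.
Balancing electrons gives n = 2; the reaction quotient is Q = [Co²⁺]·[Cu⁺]^2/[Cu²⁺]^2 = 0.282.
E = E° − (RT/nF) ln Q = 0.44 − (8.314×283)/(2×96485) × (-1.265) = 0.440 + 0.015 = 0.455 V.

0.455 V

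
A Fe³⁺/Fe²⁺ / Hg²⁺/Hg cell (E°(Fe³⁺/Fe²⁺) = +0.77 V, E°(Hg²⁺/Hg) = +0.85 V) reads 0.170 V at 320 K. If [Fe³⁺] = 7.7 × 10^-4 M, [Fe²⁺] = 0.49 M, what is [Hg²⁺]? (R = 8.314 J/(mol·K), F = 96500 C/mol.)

From the Nernst equation, ln Q = nF(E° − E)/RT = 2×96500×(0.08 − 0.170)/(8.314×320) = -6.529, so Q = 0.00146.
With Q = [Fe³⁺]^2/([Fe²⁺]^2·[Hg²⁺]) and the known concentrations, [Hg²⁺] in the denominator gives [Hg²⁺] = 0.0017 M.

0.0017 M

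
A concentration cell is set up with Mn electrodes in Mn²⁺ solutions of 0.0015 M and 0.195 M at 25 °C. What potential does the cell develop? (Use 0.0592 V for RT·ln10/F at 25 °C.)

0.063 V

Both half-cells are Mn²⁺/Mn, so E°_cell = 0. The concentrated side is the cathode; the cell reaction moves Mn²⁺ from high to low concentration with n = 2.
Q = [Mn²⁺]_dilute/[Mn²⁺]_conc = 0.0015/0.195 = 0.00769.
E = 0 − (0.0592/2) log Q = −(0.0592/2)(-2.114) = 0.0626 V.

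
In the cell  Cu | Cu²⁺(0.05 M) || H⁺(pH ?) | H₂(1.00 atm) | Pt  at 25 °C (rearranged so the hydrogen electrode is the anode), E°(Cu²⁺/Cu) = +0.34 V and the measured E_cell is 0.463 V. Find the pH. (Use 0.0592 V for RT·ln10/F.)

pH = 2.73

E°_cell = 0.34 V and n = 2.
log Q = n(E° − E)/0.0592 = 2×(0.34 − 0.463)/0.0592 = -4.155.
With Q = [H⁺]^2 / ([Cu²⁺]·P(H₂)), solving for [H⁺] gives log[H⁺] = -2.728, so pH = 2.73.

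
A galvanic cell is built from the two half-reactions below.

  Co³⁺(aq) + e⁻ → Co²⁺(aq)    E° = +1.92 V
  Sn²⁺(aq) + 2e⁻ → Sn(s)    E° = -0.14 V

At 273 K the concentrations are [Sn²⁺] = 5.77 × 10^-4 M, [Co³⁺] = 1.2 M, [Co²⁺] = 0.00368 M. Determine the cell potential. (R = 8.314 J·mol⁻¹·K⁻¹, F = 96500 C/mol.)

2.28 V

The Co³⁺/Co²⁺ couple has the higher reduction potential and acts as the cathode, so E°_cell = +1.92 − (-0.14) = 2.06 V.
Balancing electrons gives n = 2; the reaction quotient is Q = [Sn²⁺]·[Co²⁺]^2/[Co³⁺]^2 = 5.43 × 10^-9.
E = E° − (RT/nF) ln Q = 2.06 − (8.314×273)/(2×96500) × (-19.032) = 2.060 + 0.224 = 2.284 V.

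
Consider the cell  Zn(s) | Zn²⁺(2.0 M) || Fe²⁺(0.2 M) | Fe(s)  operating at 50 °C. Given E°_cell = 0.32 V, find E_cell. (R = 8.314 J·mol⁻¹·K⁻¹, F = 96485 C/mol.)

Balancing electrons gives n = 2; the reaction quotient is Q = [Zn²⁺]/[Fe²⁺] = 10.0.
E = E° − (RT/nF) ln Q = 0.32 − (8.314×323)/(2×96485) × (2.303) = 0.320 − 0.032 = 0.288 V.

0.288 V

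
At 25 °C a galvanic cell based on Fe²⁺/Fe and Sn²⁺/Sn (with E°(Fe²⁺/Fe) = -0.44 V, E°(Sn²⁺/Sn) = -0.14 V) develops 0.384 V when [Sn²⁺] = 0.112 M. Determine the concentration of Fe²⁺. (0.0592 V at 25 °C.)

1.6 × 10^-4 M

From the Nernst equation, log Q = n(E° − E)/0.0592 = 2(0.30 − 0.384)/0.0592 = -2.838, so Q = 0.00145.
With Q = [Fe²⁺]/[Sn²⁺] and the known concentrations, [Fe²⁺] in the numerator gives [Fe²⁺] = 1.6 × 10^-4 M.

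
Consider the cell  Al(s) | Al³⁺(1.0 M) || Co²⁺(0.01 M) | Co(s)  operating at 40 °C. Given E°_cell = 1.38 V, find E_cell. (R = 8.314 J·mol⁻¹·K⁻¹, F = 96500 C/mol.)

1.32 V

Balancing electrons gives n = 6; the reaction quotient is Q = [Al³⁺]^2/[Co²⁺]^3 = 1 × 10^6.
E = E° − (RT/nF) ln Q = 1.38 − (8.314×313)/(6×96500) × (13.816) = 1.380 − 0.062 = 1.318 V.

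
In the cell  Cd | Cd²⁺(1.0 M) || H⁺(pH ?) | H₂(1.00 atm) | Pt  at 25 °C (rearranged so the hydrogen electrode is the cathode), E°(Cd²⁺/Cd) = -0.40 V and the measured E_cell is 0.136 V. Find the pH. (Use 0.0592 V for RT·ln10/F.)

E°_cell = 0.40 V and n = 2.
log Q = n(E° − E)/0.0592 = 2×(0.40 − 0.136)/0.0592 = 8.919.
With Q = [Cd²⁺]·P(H₂) / [H⁺]^2, solving for [H⁺] gives log[H⁺] = -4.459, so pH = 4.46.

pH = 4.46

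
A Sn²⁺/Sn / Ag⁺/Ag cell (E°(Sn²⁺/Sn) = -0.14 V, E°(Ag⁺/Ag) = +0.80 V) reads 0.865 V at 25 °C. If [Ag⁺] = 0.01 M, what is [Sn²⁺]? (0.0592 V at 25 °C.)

From the Nernst equation, log Q = n(E° − E)/0.0592 = 2(0.94 − 0.865)/0.0592 = 2.534, so Q = 342.
With Q = [Sn²⁺]/[Ag⁺]^2 and the known concentrations, [Sn²⁺] in the numerator gives [Sn²⁺] = 0.034 M.

0.034 M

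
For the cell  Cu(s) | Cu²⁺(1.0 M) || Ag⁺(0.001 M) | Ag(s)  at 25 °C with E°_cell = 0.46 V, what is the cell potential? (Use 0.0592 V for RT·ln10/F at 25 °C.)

0.282 V

Balancing electrons gives n = 2; the reaction quotient is Q = [Cu²⁺]/[Ag⁺]^2 = 1 × 10^6.
At 25 °C, E = E° − (0.0592/n) log Q = 0.46 − (0.0592/2)(6.000) = 0.460 − 0.178 = 0.282 V.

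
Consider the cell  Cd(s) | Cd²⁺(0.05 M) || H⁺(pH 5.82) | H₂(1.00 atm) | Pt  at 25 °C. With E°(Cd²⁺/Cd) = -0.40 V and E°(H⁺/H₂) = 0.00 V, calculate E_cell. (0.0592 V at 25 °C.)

0.094 V

The hydrogen couple is the cathode, so E°_cell = 0.40 V; n = 2.
[H⁺] = 10^(−5.82) = 1.5 × 10^-6 M, and Q = [Cd²⁺]·P(H₂) / [H⁺]^2 = 2.18 × 10^10.
E = E° − (0.0592/2) log Q = 0.40 − (0.0592/2)(10.339) = 0.094 V.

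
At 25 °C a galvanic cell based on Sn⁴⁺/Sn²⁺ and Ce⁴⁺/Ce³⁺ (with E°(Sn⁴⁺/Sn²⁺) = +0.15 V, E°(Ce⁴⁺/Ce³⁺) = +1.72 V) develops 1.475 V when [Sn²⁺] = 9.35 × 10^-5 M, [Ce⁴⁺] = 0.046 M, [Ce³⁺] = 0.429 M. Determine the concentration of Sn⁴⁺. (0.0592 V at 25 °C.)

From the Nernst equation, log Q = n(E° − E)/0.0592 = 2(1.57 − 1.475)/0.0592 = 3.209, so Q = 1620.
With Q = [Sn⁴⁺]·[Ce³⁺]^2/([Sn²⁺]·[Ce⁴⁺]^2) and the known concentrations, [Sn⁴⁺] in the numerator gives [Sn⁴⁺] = 0.0017 M.

0.0017 M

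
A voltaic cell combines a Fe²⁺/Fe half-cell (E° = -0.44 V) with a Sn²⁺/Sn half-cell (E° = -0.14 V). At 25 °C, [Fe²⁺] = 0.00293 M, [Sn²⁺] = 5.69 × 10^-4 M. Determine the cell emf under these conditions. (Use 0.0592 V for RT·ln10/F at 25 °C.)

The Sn²⁺/Sn couple has the higher reduction potential and acts as the cathode, so E°_cell = -0.14 − (-0.44) = 0.30 V.
Balancing electrons gives n = 2; the reaction quotient is Q = [Fe²⁺]/[Sn²⁺] = 5.15.
At 25 °C, E = E° − (0.0592/n) log Q = 0.30 − (0.0592/2)(0.712) = 0.300 − 0.021 = 0.279 V.

0.279 V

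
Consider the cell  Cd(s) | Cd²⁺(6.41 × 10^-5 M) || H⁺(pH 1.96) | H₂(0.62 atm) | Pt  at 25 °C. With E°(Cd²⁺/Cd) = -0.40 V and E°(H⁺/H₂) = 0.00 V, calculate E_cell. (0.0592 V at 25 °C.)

0.41 V

The hydrogen couple is the cathode, so E°_cell = 0.40 V; n = 2.
[H⁺] = 10^(−1.96) = 0.011 M, and Q = [Cd²⁺]·P(H₂) / [H⁺]^2 = 0.331.
E = E° − (0.0592/2) log Q = 0.40 − (0.0592/2)(-0.481) = 0.414 V.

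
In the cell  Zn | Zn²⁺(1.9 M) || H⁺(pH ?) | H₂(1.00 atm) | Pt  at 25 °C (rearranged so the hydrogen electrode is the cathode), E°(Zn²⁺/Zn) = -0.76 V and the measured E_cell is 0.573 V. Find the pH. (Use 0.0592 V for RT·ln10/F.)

E°_cell = 0.76 V and n = 2.
log Q = n(E° − E)/0.0592 = 2×(0.76 − 0.573)/0.0592 = 6.318.
With Q = [Zn²⁺]·P(H₂) / [H⁺]^2, solving for [H⁺] gives log[H⁺] = -3.019, so pH = 3.02.

pH = 3.02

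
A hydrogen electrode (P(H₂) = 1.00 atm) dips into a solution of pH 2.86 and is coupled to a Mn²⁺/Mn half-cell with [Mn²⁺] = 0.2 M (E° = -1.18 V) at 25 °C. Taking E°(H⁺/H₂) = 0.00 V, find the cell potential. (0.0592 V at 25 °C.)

The hydrogen couple is the cathode, so E°_cell = 1.18 V; n = 2.
[H⁺] = 10^(−2.86) = 0.0014 M, and Q = [Mn²⁺]·P(H₂) / [H⁺]^2 = 1.05 × 10^5.
E = E° − (0.0592/2) log Q = 1.18 − (0.0592/2)(5.021) = 1.031 V.

1.03 V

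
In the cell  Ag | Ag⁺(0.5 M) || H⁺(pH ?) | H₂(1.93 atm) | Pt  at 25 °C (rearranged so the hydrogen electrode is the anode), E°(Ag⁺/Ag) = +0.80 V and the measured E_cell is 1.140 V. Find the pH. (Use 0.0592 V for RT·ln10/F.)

E°_cell = 0.80 V and n = 2.
log Q = n(E° − E)/0.0592 = 2×(0.80 − 1.140)/0.0592 = -11.486.
With Q = [H⁺]^2 / ([Ag⁺]^2·P(H₂)), solving for [H⁺] gives log[H⁺] = -5.901, so pH = 5.90.

pH = 5.90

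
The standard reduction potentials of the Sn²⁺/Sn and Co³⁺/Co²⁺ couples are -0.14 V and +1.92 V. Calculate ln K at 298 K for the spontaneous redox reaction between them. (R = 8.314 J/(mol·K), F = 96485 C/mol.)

E°_cell = +1.92 − (-0.14) = 2.06 V, with n = 2 electrons transferred.
At equilibrium E = 0, so the Nernst equation gives ln K = nFE°/RT = (2)(96485)(2.06)/((8.314)(298)) = 160.45.

ln K = 160.4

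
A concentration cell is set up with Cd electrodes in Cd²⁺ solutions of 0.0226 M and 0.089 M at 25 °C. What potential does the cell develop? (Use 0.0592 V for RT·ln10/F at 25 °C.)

0.018 V

Both half-cells are Cd²⁺/Cd, so E°_cell = 0. The concentrated side is the cathode; the cell reaction moves Cd²⁺ from high to low concentration with n = 2.
Q = [Cd²⁺]_dilute/[Cd²⁺]_conc = 0.0226/0.089 = 0.254.
E = 0 − (0.0592/2) log Q = −(0.0592/2)(-0.595) = 0.0176 V.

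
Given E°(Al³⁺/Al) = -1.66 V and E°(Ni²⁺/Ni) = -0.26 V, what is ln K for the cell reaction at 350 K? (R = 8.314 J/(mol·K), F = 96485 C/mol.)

ln K = 278.5

E°_cell = -0.26 − (-1.66) = 1.40 V, with n = 6 electrons transferred.
At equilibrium E = 0, so the Nernst equation gives ln K = nFE°/RT = (6)(96485)(1.40)/((8.314)(350)) = 278.52.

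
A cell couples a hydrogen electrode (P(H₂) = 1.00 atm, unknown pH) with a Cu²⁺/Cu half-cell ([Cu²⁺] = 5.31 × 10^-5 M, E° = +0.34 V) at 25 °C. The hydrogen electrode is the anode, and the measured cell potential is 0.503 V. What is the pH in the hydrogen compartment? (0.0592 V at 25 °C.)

pH = 4.89

E°_cell = 0.34 V and n = 2.
log Q = n(E° − E)/0.0592 = 2×(0.34 − 0.503)/0.0592 = -5.507.
With Q = [H⁺]^2 / ([Cu²⁺]·P(H₂)), solving for [H⁺] gives log[H⁺] = -4.891, so pH = 4.89.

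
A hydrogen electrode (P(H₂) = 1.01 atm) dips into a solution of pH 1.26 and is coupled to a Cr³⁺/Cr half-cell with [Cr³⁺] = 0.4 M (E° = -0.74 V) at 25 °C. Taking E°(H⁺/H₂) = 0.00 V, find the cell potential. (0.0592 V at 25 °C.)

0.67 V

The hydrogen couple is the cathode, so E°_cell = 0.74 V; n = 6.
[H⁺] = 10^(−1.26) = 0.055 M, and Q = [Cr³⁺]^2·P(H₂)^3 / [H⁺]^6 = 5.99 × 10^6.
E = E° − (0.0592/6) log Q = 0.74 − (0.0592/6)(6.777) = 0.673 V.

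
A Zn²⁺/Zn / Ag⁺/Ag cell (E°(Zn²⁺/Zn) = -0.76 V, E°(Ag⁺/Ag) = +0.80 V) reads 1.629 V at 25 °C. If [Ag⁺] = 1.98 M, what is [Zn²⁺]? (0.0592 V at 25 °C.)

0.018 M

From the Nernst equation, log Q = n(E° − E)/0.0592 = 2(1.56 − 1.629)/0.0592 = -2.331, so Q = 0.00467.
With Q = [Zn²⁺]/[Ag⁺]^2 and the known concentrations, [Zn²⁺] in the numerator gives [Zn²⁺] = 0.018 M.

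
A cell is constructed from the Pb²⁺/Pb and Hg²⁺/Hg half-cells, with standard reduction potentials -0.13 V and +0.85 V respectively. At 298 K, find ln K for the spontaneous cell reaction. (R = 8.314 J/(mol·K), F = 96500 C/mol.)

ln K = 76.3

E°_cell = +0.85 − (-0.13) = 0.98 V, with n = 2 electrons transferred.
At equilibrium E = 0, so the Nernst equation gives ln K = nFE°/RT = (2)(96500)(0.98)/((8.314)(298)) = 76.34.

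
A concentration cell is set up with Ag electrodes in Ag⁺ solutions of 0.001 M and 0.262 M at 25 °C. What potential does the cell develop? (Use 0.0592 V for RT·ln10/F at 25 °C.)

0.14 V

Both half-cells are Ag⁺/Ag, so E°_cell = 0. The concentrated side is the cathode; the cell reaction moves Ag⁺ from high to low concentration with n = 1.
Q = [Ag⁺]_dilute/[Ag⁺]_conc = 0.001/0.262 = 0.00382.
E = 0 − (0.0592/1) log Q = −(0.0592/1)(-2.418) = 0.1431 V.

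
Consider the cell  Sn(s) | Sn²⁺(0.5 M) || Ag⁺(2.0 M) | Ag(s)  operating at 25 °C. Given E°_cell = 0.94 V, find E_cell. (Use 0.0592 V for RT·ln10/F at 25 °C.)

0.967 V

Balancing electrons gives n = 2; the reaction quotient is Q = [Sn²⁺]/[Ag⁺]^2 = 0.125.
At 25 °C, E = E° − (0.0592/n) log Q = 0.94 − (0.0592/2)(-0.903) = 0.940 + 0.027 = 0.967 V.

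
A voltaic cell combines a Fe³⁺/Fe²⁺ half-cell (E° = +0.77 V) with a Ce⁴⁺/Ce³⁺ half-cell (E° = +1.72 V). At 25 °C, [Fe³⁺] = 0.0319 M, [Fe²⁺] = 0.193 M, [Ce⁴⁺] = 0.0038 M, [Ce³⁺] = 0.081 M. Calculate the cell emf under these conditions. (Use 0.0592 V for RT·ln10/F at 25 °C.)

The Ce⁴⁺/Ce³⁺ couple has the higher reduction potential and acts as the cathode, so E°_cell = +1.72 − (+0.77) = 0.95 V.
Balancing electrons gives n = 1; the reaction quotient is Q = [Fe³⁺]·[Ce³⁺]/([Fe²⁺]·[Ce⁴⁺]) = 3.52.
At 25 °C, E = E° − (0.0592/n) log Q = 0.95 − (0.0592/1)(0.547) = 0.950 − 0.032 = 0.918 V.

0.918 V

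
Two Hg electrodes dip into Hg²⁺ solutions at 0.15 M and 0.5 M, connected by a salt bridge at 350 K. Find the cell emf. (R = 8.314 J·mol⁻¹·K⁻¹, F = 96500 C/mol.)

Both half-cells are Hg²⁺/Hg, so E°_cell = 0. The concentrated side is the cathode; the cell reaction moves Hg²⁺ from high to low concentration with n = 2.
Q = [Hg²⁺]_dilute/[Hg²⁺]_conc = 0.15/0.5 = 0.300.
E = 0 − (RT/nF) ln Q = −((8.314×350)/(2×96500))(-1.204) = 0.0182 V.

0.018 V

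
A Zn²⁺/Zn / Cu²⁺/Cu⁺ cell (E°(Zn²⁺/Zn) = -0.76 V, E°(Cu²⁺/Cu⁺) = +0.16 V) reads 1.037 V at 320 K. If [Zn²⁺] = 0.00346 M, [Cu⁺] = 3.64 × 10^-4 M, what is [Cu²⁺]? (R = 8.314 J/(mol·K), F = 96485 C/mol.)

0.0015 M

From the Nernst equation, ln Q = nF(E° − E)/RT = 2×96485×(0.92 − 1.037)/(8.314×320) = -8.486, so Q = 2.06 × 10^-4.
With Q = [Zn²⁺]·[Cu⁺]^2/[Cu²⁺]^2 and the known concentrations, [Cu²⁺]^2 in the denominator gives [Cu²⁺] = 0.0015 M.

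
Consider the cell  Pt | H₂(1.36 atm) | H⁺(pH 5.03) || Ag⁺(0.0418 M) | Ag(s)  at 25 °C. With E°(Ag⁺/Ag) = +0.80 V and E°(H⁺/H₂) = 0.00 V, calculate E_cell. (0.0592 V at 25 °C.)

The Ag⁺/Ag couple is the cathode, so E°_cell = 0.80 V; n = 2.
[H⁺] = 10^(−5.03) = 9.3 × 10^-6 M, and Q = [H⁺]^2 / ([Ag⁺]^2·P(H₂)) = 3.67 × 10^-8.
E = E° − (0.0592/2) log Q = 0.80 − (0.0592/2)(-7.436) = 1.020 V.

1.02 V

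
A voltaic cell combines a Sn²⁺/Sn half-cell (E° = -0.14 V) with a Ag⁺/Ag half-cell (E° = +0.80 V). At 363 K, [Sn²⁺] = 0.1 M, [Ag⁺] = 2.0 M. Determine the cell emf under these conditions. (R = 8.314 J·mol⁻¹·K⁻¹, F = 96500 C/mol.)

0.998 V

The Ag⁺/Ag couple has the higher reduction potential and acts as the cathode, so E°_cell = +0.80 − (-0.14) = 0.94 V.
Balancing electrons gives n = 2; the reaction quotient is Q = [Sn²⁺]/[Ag⁺]^2 = 0.0250.
E = E° − (RT/nF) ln Q = 0.94 − (8.314×363)/(2×96500) × (-3.689) = 0.940 + 0.058 = 0.998 V.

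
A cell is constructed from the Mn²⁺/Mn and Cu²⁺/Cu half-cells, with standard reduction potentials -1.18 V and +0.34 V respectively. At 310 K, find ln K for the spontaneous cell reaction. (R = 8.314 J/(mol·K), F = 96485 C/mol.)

ln K = 113.8

E°_cell = +0.34 − (-1.18) = 1.52 V, with n = 2 electrons transferred.
At equilibrium E = 0, so the Nernst equation gives ln K = nFE°/RT = (2)(96485)(1.52)/((8.314)(310)) = 113.81.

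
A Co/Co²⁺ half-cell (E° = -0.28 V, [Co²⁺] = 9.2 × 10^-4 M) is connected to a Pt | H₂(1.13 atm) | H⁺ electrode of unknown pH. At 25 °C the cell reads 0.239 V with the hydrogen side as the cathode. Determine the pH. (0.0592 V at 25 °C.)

pH = 2.18

E°_cell = 0.28 V and n = 2.
log Q = n(E° − E)/0.0592 = 2×(0.28 − 0.239)/0.0592 = 1.385.
With Q = [Co²⁺]·P(H₂) / [H⁺]^2, solving for [H⁺] gives log[H⁺] = -2.184, so pH = 2.18.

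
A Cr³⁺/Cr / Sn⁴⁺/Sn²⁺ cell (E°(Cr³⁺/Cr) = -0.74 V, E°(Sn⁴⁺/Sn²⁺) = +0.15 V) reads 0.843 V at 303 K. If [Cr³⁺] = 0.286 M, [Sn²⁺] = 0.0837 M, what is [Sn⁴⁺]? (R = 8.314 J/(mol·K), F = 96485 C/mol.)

9.9 × 10^-4 M

From the Nernst equation, ln Q = nF(E° − E)/RT = 6×96485×(0.89 − 0.843)/(8.314×303) = 10.801, so Q = 4.91 × 10^4.
With Q = [Cr³⁺]^2·[Sn²⁺]^3/[Sn⁴⁺]^3 and the known concentrations, [Sn⁴⁺]^3 in the denominator gives [Sn⁴⁺] = 9.9 × 10^-4 M.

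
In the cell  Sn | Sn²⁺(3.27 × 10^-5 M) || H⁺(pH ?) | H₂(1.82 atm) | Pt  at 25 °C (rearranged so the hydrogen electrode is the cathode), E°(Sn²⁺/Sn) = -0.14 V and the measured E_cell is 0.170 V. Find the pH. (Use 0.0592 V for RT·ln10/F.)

pH = 1.61

E°_cell = 0.14 V and n = 2.
log Q = n(E° − E)/0.0592 = 2×(0.14 − 0.170)/0.0592 = -1.014.
With Q = [Sn²⁺]·P(H₂) / [H⁺]^2, solving for [H⁺] gives log[H⁺] = -1.606, so pH = 1.61.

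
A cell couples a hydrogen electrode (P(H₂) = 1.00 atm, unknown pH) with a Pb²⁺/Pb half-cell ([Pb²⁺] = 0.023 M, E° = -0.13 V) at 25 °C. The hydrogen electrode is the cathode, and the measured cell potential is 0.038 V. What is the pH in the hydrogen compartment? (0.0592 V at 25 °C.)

pH = 2.37

E°_cell = 0.13 V and n = 2.
log Q = n(E° − E)/0.0592 = 2×(0.13 − 0.038)/0.0592 = 3.108.
With Q = [Pb²⁺]·P(H₂) / [H⁺]^2, solving for [H⁺] gives log[H⁺] = -2.373, so pH = 2.37.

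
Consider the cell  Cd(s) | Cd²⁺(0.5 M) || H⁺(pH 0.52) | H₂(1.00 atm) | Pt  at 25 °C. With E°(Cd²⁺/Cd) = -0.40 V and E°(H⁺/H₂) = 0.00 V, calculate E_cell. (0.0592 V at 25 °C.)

0.38 V

The hydrogen couple is the cathode, so E°_cell = 0.40 V; n = 2.
[H⁺] = 10^(−0.52) = 0.30 M, and Q = [Cd²⁺]·P(H₂) / [H⁺]^2 = 5.48.
E = E° − (0.0592/2) log Q = 0.40 − (0.0592/2)(0.739) = 0.378 V.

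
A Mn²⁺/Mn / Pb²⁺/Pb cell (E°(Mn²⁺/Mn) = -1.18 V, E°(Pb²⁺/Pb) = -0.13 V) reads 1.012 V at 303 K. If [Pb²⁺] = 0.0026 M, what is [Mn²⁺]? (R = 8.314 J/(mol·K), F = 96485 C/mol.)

From the Nernst equation, ln Q = nF(E° − E)/RT = 2×96485×(1.05 − 1.012)/(8.314×303) = 2.911, so Q = 18.4.
With Q = [Mn²⁺]/[Pb²⁺] and the known concentrations, [Mn²⁺] in the numerator gives [Mn²⁺] = 0.048 M.

0.048 M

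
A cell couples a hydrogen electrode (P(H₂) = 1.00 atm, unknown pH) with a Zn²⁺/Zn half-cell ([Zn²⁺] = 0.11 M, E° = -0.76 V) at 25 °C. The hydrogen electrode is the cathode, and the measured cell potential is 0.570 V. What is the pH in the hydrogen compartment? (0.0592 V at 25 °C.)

pH = 3.69

E°_cell = 0.76 V and n = 2.
log Q = n(E° − E)/0.0592 = 2×(0.76 − 0.570)/0.0592 = 6.419.
With Q = [Zn²⁺]·P(H₂) / [H⁺]^2, solving for [H⁺] gives log[H⁺] = -3.689, so pH = 3.69.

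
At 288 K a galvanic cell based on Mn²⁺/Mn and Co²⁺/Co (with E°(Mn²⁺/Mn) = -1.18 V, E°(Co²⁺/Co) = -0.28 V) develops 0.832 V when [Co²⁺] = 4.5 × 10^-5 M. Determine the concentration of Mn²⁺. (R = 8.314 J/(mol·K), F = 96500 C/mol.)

From the Nernst equation, ln Q = nF(E° − E)/RT = 2×96500×(0.90 − 0.832)/(8.314×288) = 5.481, so Q = 240.
With Q = [Mn²⁺]/[Co²⁺] and the known concentrations, [Mn²⁺] in the numerator gives [Mn²⁺] = 0.011 M.

0.011 M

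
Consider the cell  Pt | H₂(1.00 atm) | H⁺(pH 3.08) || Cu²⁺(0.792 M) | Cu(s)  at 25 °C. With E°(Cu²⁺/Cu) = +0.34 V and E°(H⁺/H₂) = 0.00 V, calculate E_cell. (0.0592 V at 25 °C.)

0.52 V

The Cu²⁺/Cu couple is the cathode, so E°_cell = 0.34 V; n = 2.
[H⁺] = 10^(−3.08) = 8.3 × 10^-4 M, and Q = [H⁺]^2 / ([Cu²⁺]·P(H₂)) = 8.74 × 10^-7.
E = E° − (0.0592/2) log Q = 0.34 − (0.0592/2)(-6.059) = 0.519 V.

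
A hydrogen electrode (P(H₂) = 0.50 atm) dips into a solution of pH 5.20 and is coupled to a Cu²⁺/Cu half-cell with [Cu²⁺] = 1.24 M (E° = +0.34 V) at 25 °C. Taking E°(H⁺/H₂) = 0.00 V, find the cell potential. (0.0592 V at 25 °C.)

0.64 V

The Cu²⁺/Cu couple is the cathode, so E°_cell = 0.34 V; n = 2.
[H⁺] = 10^(−5.20) = 6.3 × 10^-6 M, and Q = [H⁺]^2 / ([Cu²⁺]·P(H₂)) = 6.42 × 10^-11.
E = E° − (0.0592/2) log Q = 0.34 − (0.0592/2)(-10.192) = 0.642 V.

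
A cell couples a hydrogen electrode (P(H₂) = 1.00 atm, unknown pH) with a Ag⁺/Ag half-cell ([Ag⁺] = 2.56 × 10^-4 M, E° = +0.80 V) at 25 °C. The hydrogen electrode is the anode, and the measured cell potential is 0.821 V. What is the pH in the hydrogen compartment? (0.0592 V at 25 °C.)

E°_cell = 0.80 V and n = 2.
log Q = n(E° − E)/0.0592 = 2×(0.80 − 0.821)/0.0592 = -0.709.
With Q = [H⁺]^2 / ([Ag⁺]^2·P(H₂)), solving for [H⁺] gives log[H⁺] = -3.946, so pH = 3.95.

pH = 3.95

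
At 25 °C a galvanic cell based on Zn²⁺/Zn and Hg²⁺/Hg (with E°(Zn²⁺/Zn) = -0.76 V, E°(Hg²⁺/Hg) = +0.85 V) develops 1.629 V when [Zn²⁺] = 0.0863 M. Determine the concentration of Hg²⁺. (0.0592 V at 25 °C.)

From the Nernst equation, log Q = n(E° − E)/0.0592 = 2(1.61 − 1.629)/0.0592 = -0.642, so Q = 0.228.
With Q = [Zn²⁺]/[Hg²⁺] and the known concentrations, [Hg²⁺] in the denominator gives [Hg²⁺] = 0.38 M.

0.38 M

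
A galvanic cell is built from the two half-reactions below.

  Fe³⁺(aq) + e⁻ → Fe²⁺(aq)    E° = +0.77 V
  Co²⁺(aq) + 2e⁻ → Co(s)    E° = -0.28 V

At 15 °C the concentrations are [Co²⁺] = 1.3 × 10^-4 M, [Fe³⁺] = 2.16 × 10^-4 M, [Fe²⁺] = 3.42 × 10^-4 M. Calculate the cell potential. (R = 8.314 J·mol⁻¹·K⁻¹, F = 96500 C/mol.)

The Fe³⁺/Fe²⁺ couple has the higher reduction potential and acts as the cathode, so E°_cell = +0.77 − (-0.28) = 1.05 V.
Balancing electrons gives n = 2; the reaction quotient is Q = [Co²⁺]·[Fe²⁺]^2/[Fe³⁺]^2 = 3.26 × 10^-4.
E = E° − (RT/nF) ln Q = 1.05 − (8.314×288)/(2×96500) × (-8.029) = 1.050 + 0.100 = 1.150 V.

1.15 V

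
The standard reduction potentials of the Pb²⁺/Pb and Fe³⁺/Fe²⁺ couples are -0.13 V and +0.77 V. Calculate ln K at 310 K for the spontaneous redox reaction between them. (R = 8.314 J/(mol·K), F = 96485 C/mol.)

ln K = 67.4

E°_cell = +0.77 − (-0.13) = 0.90 V, with n = 2 electrons transferred.
At equilibrium E = 0, so the Nernst equation gives ln K = nFE°/RT = (2)(96485)(0.90)/((8.314)(310)) = 67.38.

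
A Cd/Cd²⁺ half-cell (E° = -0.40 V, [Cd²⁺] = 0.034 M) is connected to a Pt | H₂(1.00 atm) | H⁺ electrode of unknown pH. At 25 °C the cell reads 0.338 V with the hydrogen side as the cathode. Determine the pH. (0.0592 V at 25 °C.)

pH = 1.78

E°_cell = 0.40 V and n = 2.
log Q = n(E° − E)/0.0592 = 2×(0.40 − 0.338)/0.0592 = 2.095.
With Q = [Cd²⁺]·P(H₂) / [H⁺]^2, solving for [H⁺] gives log[H⁺] = -1.782, so pH = 1.78.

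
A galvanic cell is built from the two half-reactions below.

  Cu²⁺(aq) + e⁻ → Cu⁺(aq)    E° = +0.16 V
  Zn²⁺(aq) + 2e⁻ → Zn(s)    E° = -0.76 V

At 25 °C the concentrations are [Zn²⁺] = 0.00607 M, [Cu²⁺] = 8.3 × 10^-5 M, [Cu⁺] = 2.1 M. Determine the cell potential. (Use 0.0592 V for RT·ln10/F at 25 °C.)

0.725 V

The Cu²⁺/Cu⁺ couple has the higher reduction potential and acts as the cathode, so E°_cell = +0.16 − (-0.76) = 0.92 V.
Balancing electrons gives n = 2; the reaction quotient is Q = [Zn²⁺]·[Cu⁺]^2/[Cu²⁺]^2 = 3.89 × 10^6.
At 25 °C, E = E° − (0.0592/n) log Q = 0.92 − (0.0592/2)(6.589) = 0.920 − 0.195 = 0.725 V.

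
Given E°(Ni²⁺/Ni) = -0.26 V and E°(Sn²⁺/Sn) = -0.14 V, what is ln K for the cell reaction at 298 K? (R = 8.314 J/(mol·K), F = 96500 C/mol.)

E°_cell = -0.14 − (-0.26) = 0.12 V, with n = 2 electrons transferred.
At equilibrium E = 0, so the Nernst equation gives ln K = nFE°/RT = (2)(96500)(0.12)/((8.314)(298)) = 9.35.

ln K = 9.3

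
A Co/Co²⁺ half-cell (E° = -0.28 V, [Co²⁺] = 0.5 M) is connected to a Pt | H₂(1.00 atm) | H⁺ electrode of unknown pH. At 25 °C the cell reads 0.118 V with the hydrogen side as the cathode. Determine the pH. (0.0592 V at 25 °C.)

E°_cell = 0.28 V and n = 2.
log Q = n(E° − E)/0.0592 = 2×(0.28 − 0.118)/0.0592 = 5.473.
With Q = [Co²⁺]·P(H₂) / [H⁺]^2, solving for [H⁺] gives log[H⁺] = -2.887, so pH = 2.89.

pH = 2.89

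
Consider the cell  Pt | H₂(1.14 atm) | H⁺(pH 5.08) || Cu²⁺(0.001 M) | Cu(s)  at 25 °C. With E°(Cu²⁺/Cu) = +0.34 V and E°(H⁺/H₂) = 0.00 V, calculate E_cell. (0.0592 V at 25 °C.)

The Cu²⁺/Cu couple is the cathode, so E°_cell = 0.34 V; n = 2.
[H⁺] = 10^(−5.08) = 8.3 × 10^-6 M, and Q = [H⁺]^2 / ([Cu²⁺]·P(H₂)) = 6.07 × 10^-8.
E = E° − (0.0592/2) log Q = 0.34 − (0.0592/2)(-7.217) = 0.554 V.

0.55 V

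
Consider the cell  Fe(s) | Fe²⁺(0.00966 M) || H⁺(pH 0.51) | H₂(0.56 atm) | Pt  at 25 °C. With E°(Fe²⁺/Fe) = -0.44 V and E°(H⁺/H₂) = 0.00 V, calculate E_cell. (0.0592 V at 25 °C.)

0.48 V

The hydrogen couple is the cathode, so E°_cell = 0.44 V; n = 2.
[H⁺] = 10^(−0.51) = 0.31 M, and Q = [Fe²⁺]·P(H₂) / [H⁺]^2 = 0.0566.
E = E° − (0.0592/2) log Q = 0.44 − (0.0592/2)(-1.247) = 0.477 V.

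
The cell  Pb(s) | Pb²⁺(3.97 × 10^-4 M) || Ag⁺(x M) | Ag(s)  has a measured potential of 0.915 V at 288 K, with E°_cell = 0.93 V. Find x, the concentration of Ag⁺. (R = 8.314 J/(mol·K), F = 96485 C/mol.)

0.011 M

From the Nernst equation, ln Q = nF(E° − E)/RT = 2×96485×(0.93 − 0.915)/(8.314×288) = 1.209, so Q = 3.35.
With Q = [Pb²⁺]/[Ag⁺]^2 and the known concentrations, [Ag⁺]^2 in the denominator gives [Ag⁺] = 0.011 M.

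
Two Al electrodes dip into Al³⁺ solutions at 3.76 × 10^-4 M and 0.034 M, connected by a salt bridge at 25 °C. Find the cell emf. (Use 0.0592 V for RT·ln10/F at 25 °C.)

0.039 V

Both half-cells are Al³⁺/Al, so E°_cell = 0. The concentrated side is the cathode; the cell reaction moves Al³⁺ from high to low concentration with n = 3.
Q = [Al³⁺]_dilute/[Al³⁺]_conc = 3.76 × 10^-4/0.034 = 0.0111.
E = 0 − (0.0592/3) log Q = −(0.0592/3)(-1.956) = 0.0386 V.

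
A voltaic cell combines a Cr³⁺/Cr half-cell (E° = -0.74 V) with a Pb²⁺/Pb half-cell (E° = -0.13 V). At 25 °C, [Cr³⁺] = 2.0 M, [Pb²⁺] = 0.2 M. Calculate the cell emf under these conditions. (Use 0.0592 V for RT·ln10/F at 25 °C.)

The Pb²⁺/Pb couple has the higher reduction potential and acts as the cathode, so E°_cell = -0.13 − (-0.74) = 0.61 V.
Balancing electrons gives n = 6; the reaction quotient is Q = [Cr³⁺]^2/[Pb²⁺]^3 = 500.
At 25 °C, E = E° − (0.0592/n) log Q = 0.61 − (0.0592/6)(2.699) = 0.610 − 0.027 = 0.583 V.

0.583 V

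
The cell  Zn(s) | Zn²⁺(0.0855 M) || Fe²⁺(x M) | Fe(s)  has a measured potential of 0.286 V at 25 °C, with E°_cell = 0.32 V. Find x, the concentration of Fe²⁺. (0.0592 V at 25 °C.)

From the Nernst equation, log Q = n(E° − E)/0.0592 = 2(0.32 − 0.286)/0.0592 = 1.149, so Q = 14.1.
With Q = [Zn²⁺]/[Fe²⁺] and the known concentrations, [Fe²⁺] in the denominator gives [Fe²⁺] = 0.0061 M.

0.0061 M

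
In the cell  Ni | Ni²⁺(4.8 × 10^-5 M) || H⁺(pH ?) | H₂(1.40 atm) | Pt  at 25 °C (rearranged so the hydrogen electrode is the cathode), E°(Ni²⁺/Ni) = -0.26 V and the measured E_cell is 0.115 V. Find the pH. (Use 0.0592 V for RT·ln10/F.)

E°_cell = 0.26 V and n = 2.
log Q = n(E° − E)/0.0592 = 2×(0.26 − 0.115)/0.0592 = 4.899.
With Q = [Ni²⁺]·P(H₂) / [H⁺]^2, solving for [H⁺] gives log[H⁺] = -4.536, so pH = 4.54.

pH = 4.54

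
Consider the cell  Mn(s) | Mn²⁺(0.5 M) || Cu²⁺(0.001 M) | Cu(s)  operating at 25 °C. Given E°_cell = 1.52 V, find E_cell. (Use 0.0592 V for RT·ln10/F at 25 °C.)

1.44 V

Balancing electrons gives n = 2; the reaction quotient is Q = [Mn²⁺]/[Cu²⁺] = 500.
At 25 °C, E = E° − (0.0592/n) log Q = 1.52 − (0.0592/2)(2.699) = 1.520 − 0.080 = 1.440 V.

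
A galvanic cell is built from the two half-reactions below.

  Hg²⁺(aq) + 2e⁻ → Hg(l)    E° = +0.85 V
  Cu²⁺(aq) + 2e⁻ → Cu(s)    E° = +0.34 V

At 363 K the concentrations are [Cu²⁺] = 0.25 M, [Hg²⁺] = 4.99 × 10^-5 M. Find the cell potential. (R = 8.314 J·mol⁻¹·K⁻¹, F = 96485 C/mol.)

0.377 V

The Hg²⁺/Hg couple has the higher reduction potential and acts as the cathode, so E°_cell = +0.85 − (+0.34) = 0.51 V.
Balancing electrons gives n = 2; the reaction quotient is Q = [Cu²⁺]/[Hg²⁺] = 5010.
E = E° − (RT/nF) ln Q = 0.51 − (8.314×363)/(2×96485) × (8.519) = 0.510 − 0.133 = 0.377 V.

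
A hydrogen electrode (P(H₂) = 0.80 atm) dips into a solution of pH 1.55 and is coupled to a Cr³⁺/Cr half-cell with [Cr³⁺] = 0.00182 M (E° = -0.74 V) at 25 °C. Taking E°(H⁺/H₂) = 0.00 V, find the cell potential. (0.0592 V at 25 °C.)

0.71 V

The hydrogen couple is the cathode, so E°_cell = 0.74 V; n = 6.
[H⁺] = 10^(−1.55) = 0.028 M, and Q = [Cr³⁺]^2·P(H₂)^3 / [H⁺]^6 = 3380.
E = E° − (0.0592/6) log Q = 0.74 − (0.0592/6)(3.529) = 0.705 V.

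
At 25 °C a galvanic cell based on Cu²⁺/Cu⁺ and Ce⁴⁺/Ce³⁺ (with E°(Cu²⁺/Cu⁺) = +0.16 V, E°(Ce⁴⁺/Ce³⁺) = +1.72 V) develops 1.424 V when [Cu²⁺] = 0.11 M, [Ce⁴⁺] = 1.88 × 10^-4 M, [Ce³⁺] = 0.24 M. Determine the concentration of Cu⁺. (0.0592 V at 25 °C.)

0.71 M

From the Nernst equation, log Q = n(E° − E)/0.0592 = 1(1.56 − 1.424)/0.0592 = 2.297, so Q = 198.
With Q = [Cu²⁺]·[Ce³⁺]/([Cu⁺]·[Ce⁴⁺]) and the known concentrations, [Cu⁺] in the denominator gives [Cu⁺] = 0.71 M.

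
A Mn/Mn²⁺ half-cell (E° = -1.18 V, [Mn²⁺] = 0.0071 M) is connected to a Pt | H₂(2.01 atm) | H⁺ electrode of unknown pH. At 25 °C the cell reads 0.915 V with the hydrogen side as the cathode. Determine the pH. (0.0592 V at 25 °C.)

pH = 5.40

E°_cell = 1.18 V and n = 2.
log Q = n(E° − E)/0.0592 = 2×(1.18 − 0.915)/0.0592 = 8.953.
With Q = [Mn²⁺]·P(H₂) / [H⁺]^2, solving for [H⁺] gives log[H⁺] = -5.399, so pH = 5.40.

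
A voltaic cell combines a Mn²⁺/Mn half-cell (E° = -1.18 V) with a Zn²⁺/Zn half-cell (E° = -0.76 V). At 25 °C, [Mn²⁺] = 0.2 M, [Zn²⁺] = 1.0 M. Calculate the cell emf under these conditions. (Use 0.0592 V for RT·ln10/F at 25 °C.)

0.441 V

The Zn²⁺/Zn couple has the higher reduction potential and acts as the cathode, so E°_cell = -0.76 − (-1.18) = 0.42 V.
Balancing electrons gives n = 2; the reaction quotient is Q = [Mn²⁺]/[Zn²⁺] = 0.200.
At 25 °C, E = E° − (0.0592/n) log Q = 0.42 − (0.0592/2)(-0.699) = 0.420 + 0.021 = 0.441 V.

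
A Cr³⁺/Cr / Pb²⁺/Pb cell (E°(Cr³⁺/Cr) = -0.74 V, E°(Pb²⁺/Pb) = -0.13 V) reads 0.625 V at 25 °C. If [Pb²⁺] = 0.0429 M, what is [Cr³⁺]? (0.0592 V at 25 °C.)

From the Nernst equation, log Q = n(E° − E)/0.0592 = 6(0.61 − 0.625)/0.0592 = -1.520, so Q = 0.0302.
With Q = [Cr³⁺]^2/[Pb²⁺]^3 and the known concentrations, [Cr³⁺]^2 in the numerator gives [Cr³⁺] = 0.0015 M.

0.0015 M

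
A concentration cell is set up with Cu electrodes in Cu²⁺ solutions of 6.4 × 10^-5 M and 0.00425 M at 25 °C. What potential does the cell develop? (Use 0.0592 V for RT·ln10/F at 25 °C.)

0.054 V

Both half-cells are Cu²⁺/Cu, so E°_cell = 0. The concentrated side is the cathode; the cell reaction moves Cu²⁺ from high to low concentration with n = 2.
Q = [Cu²⁺]_dilute/[Cu²⁺]_conc = 6.4 × 10^-5/0.00425 = 0.0151.
E = 0 − (0.0592/2) log Q = −(0.0592/2)(-1.822) = 0.0539 V.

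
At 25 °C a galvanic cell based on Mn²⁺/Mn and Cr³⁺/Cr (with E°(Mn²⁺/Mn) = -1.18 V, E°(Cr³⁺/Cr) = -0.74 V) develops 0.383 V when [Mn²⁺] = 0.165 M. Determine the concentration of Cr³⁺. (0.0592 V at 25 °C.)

From the Nernst equation, log Q = n(E° − E)/0.0592 = 6(0.44 − 0.383)/0.0592 = 5.777, so Q = 5.98 × 10^5.
With Q = [Mn²⁺]^3/[Cr³⁺]^2 and the known concentrations, [Cr³⁺]^2 in the denominator gives [Cr³⁺] = 8.7 × 10^-5 M.

8.7 × 10^-5 M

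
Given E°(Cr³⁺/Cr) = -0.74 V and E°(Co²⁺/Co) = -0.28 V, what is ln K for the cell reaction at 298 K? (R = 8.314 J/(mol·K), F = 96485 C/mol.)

E°_cell = -0.28 − (-0.74) = 0.46 V, with n = 6 electrons transferred.
At equilibrium E = 0, so the Nernst equation gives ln K = nFE°/RT = (6)(96485)(0.46)/((8.314)(298)) = 107.48.

ln K = 107.5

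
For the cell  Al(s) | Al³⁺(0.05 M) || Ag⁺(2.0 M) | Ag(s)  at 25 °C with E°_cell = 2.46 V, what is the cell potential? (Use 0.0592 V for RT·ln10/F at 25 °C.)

2.50 V

Balancing electrons gives n = 3; the reaction quotient is Q = [Al³⁺]/[Ag⁺]^3 = 0.00625.
At 25 °C, E = E° − (0.0592/n) log Q = 2.46 − (0.0592/3)(-2.204) = 2.460 + 0.043 = 2.503 V.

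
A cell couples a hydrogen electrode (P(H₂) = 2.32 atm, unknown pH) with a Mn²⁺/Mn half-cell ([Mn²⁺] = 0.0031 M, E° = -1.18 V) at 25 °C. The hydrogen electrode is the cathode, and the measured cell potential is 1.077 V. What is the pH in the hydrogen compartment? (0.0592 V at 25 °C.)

pH = 2.81

E°_cell = 1.18 V and n = 2.
log Q = n(E° − E)/0.0592 = 2×(1.18 − 1.077)/0.0592 = 3.480.
With Q = [Mn²⁺]·P(H₂) / [H⁺]^2, solving for [H⁺] gives log[H⁺] = -2.811, so pH = 2.81.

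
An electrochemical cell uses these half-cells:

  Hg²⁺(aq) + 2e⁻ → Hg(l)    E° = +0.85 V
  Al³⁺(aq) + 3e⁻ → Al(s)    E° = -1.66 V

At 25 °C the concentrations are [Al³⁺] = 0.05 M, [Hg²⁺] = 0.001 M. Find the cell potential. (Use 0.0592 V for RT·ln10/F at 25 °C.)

2.45 V

The Hg²⁺/Hg couple has the higher reduction potential and acts as the cathode, so E°_cell = +0.85 − (-1.66) = 2.51 V.
Balancing electrons gives n = 6; the reaction quotient is Q = [Al³⁺]^2/[Hg²⁺]^3 = 2.5 × 10^6.
At 25 °C, E = E° − (0.0592/n) log Q = 2.51 − (0.0592/6)(6.398) = 2.510 − 0.063 = 2.447 V.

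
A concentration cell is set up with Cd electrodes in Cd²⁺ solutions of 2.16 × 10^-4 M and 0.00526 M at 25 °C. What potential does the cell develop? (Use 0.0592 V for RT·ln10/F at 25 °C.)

Both half-cells are Cd²⁺/Cd, so E°_cell = 0. The concentrated side is the cathode; the cell reaction moves Cd²⁺ from high to low concentration with n = 2.
Q = [Cd²⁺]_dilute/[Cd²⁺]_conc = 2.16 × 10^-4/0.00526 = 0.0411.
E = 0 − (0.0592/2) log Q = −(0.0592/2)(-1.387) = 0.0411 V.

0.041 V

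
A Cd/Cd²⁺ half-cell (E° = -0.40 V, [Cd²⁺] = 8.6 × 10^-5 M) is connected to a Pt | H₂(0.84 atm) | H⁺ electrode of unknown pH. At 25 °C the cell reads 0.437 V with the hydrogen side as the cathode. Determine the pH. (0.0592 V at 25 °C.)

pH = 1.45

E°_cell = 0.40 V and n = 2.
log Q = n(E° − E)/0.0592 = 2×(0.40 − 0.437)/0.0592 = -1.250.
With Q = [Cd²⁺]·P(H₂) / [H⁺]^2, solving for [H⁺] gives log[H⁺] = -1.446, so pH = 1.45.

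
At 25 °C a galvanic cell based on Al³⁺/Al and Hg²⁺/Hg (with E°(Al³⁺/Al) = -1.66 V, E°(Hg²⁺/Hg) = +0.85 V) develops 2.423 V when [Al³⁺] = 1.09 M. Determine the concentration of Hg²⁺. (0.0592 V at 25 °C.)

From the Nernst equation, log Q = n(E° − E)/0.0592 = 6(2.51 − 2.423)/0.0592 = 8.818, so Q = 6.57 × 10^8.
With Q = [Al³⁺]^2/[Hg²⁺]^3 and the known concentrations, [Hg²⁺]^3 in the denominator gives [Hg²⁺] = 0.0012 M.

0.0012 M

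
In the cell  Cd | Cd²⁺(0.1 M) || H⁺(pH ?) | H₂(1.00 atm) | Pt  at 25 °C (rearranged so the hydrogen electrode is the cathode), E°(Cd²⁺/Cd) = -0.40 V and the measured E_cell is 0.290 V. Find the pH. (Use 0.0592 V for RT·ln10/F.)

pH = 2.36

E°_cell = 0.40 V and n = 2.
log Q = n(E° − E)/0.0592 = 2×(0.40 − 0.290)/0.0592 = 3.716.
With Q = [Cd²⁺]·P(H₂) / [H⁺]^2, solving for [H⁺] gives log[H⁺] = -2.358, so pH = 2.36.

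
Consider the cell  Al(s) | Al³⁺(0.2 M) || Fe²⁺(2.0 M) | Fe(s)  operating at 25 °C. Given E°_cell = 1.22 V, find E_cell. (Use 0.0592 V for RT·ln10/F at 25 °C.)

Balancing electrons gives n = 6; the reaction quotient is Q = [Al³⁺]^2/[Fe²⁺]^3 = 0.00500.
At 25 °C, E = E° − (0.0592/n) log Q = 1.22 − (0.0592/6)(-2.301) = 1.220 + 0.023 = 1.243 V.

1.24 V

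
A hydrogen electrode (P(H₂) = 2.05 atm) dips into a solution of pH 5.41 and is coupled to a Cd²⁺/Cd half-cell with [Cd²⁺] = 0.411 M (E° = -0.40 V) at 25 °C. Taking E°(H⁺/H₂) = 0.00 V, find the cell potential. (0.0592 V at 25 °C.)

The hydrogen couple is the cathode, so E°_cell = 0.40 V; n = 2.
[H⁺] = 10^(−5.41) = 3.9 × 10^-6 M, and Q = [Cd²⁺]·P(H₂) / [H⁺]^2 = 5.57 × 10^10.
E = E° − (0.0592/2) log Q = 0.40 − (0.0592/2)(10.746) = 0.082 V.

0.082 V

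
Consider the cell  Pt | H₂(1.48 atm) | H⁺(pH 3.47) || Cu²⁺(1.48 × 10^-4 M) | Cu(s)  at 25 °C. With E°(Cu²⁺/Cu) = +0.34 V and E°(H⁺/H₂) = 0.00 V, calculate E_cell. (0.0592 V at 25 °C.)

The Cu²⁺/Cu couple is the cathode, so E°_cell = 0.34 V; n = 2.
[H⁺] = 10^(−3.47) = 3.4 × 10^-4 M, and Q = [H⁺]^2 / ([Cu²⁺]·P(H₂)) = 5.24 × 10^-4.
E = E° − (0.0592/2) log Q = 0.34 − (0.0592/2)(-3.281) = 0.437 V.

0.44 V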